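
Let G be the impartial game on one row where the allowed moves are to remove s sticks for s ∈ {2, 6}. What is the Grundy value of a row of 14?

1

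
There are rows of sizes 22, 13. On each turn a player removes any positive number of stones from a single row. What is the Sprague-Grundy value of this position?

27

Nim-sum: 22 ^ 13 = 27.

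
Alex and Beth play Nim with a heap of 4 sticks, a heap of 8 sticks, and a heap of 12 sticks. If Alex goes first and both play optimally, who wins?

Beth wins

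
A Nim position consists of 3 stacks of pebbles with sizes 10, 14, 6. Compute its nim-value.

2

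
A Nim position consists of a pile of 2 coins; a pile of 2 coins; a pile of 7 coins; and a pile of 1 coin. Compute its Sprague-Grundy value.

Bitwise XOR of the heap sizes:
  010  (2)
  010  (2)
  111  (7)
  001  (1)
  ---
  110  (6)

6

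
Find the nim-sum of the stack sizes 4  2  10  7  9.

2

Write each in binary and XOR column by column:
  0100  (4)
  0010  (2)
  1010  (10)
  0111  (7)
  1001  (9)
  ----
  0010  (2)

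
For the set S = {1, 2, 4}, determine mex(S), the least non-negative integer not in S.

0

0 is not in the set, so the mex is 0.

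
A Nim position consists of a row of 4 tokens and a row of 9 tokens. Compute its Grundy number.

13

Compute the nim-sum pairwise:
4 XOR 9 = 13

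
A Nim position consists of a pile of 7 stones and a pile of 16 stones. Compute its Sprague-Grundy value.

23

Nim-sum: 7 XOR 16 = 23.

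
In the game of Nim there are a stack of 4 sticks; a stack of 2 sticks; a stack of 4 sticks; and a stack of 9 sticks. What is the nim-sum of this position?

11

Nim-sum: 4 ^ 2 ^ 4 ^ 9 = 11.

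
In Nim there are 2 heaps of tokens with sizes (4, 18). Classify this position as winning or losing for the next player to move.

Winning position

Compute the nim-sum pairwise:
4 ^ 18 = 22
The nim-sum is 22 ≠ 0, so this is an N-position: the player to move can win.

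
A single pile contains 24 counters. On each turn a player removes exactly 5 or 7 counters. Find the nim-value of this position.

0

Build the Grundy sequence with g(k) = mex{g(k−s) : s ∈ {5, 7}, s ≤ k}:
k:     0  1  2  3  4  5  6  7  8  9 10 11 12 13 14 15 16 17 18 19 20 21 22 23 24
g(k):  0  0  0  0  0  1  1  1  1  1  2  2  0  0  0  0  0  1  1  1  1  1  2  2  0
So g(24) = 0.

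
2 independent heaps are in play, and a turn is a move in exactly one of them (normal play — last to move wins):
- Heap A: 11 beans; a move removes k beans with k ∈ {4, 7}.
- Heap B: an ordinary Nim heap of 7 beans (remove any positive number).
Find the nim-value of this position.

Grundy values for heap A (subtraction set {4, 7}):
k:     0  1  2  3  4  5  6  7  8  9 10 11
g(k):  0  0  0  0  1  1  1  1  2  2  2  0
So g(11) = 0.
Heap B is a plain Nim heap of size 7, so its Grundy value is 7.
By the Sprague-Grundy theorem, the Grundy value of a sum of independent games is the XOR of the component values.
Combined value = 0 ⊕ 7 = 7.

7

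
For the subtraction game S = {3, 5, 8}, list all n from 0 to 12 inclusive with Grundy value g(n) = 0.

0, 1, 2, 11, 12

Grundy values for subtraction set {3, 5, 8}:
g(0) = mex{} = 0
g(1) = mex{} = 0
g(2) = mex{} = 0
g(3) = mex{0} = 1
g(4) = mex{0} = 1
g(5) = mex{0} = 1
g(6) = mex{0,1} = 2
g(7) = mex{0,1} = 2
g(8) = mex{0,1} = 2
g(9) = mex{0,1,2} = 3
g(10) = mex{0,1,2} = 3
g(11) = mex{1,2} = 0
g(12) = mex{1,2,3} = 0
The P-positions (g = 0) in 0..12 are 0, 1, 2, 11, 12.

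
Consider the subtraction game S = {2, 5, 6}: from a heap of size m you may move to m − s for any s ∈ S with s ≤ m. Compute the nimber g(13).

Grundy values for subtraction set {2, 5, 6}:
k:     0  1  2  3  4  5  6  7  8  9 10 11 12 13
g(k):  0  0  1  1  0  2  1  3  0  2  1  0  0  1
So g(13) = 1.

1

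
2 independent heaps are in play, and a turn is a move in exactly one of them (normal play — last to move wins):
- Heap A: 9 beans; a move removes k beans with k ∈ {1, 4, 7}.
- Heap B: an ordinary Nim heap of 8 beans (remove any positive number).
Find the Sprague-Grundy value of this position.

9

For heap A, compute g(0), g(1), … with moves {1, 4, 7}:
g(0) = mex{} = 0
g(1) = mex{0} = 1
g(2) = mex{1} = 0
g(3) = mex{0} = 1
g(4) = mex{0,1} = 2
g(5) = mex{1,2} = 0
g(6) = mex{0} = 1
g(7) = mex{0,1} = 2
g(8) = mex{1,2} = 0
g(9) = mex{0} = 1
So g(9) = 1.
Heap B is a plain Nim heap of size 8, so its Grundy value is 8.
The value of a disjunctive sum is the nim-sum of the parts.
Combined value = 1 ⊕ 8 = 9.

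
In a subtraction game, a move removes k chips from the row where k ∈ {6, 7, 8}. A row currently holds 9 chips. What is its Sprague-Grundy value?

1

Compute g(0), g(1), … for moves {6, 7, 8}:
g(0) = mex{} = 0
g(1) = mex{} = 0
g(2) = mex{} = 0
g(3) = mex{} = 0
g(4) = mex{} = 0
g(5) = mex{} = 0
g(6) = mex{0} = 1
g(7) = mex{0} = 1
g(8) = mex{0} = 1
g(9) = mex{0} = 1
So g(9) = 1.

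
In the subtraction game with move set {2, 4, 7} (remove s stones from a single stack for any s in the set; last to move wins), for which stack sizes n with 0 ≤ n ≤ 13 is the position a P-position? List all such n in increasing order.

Build the Grundy sequence with g(k) = mex{g(k−s) : s ∈ {2, 4, 7}, s ≤ k}:
k:     0  1  2  3  4  5  6  7  8  9 10 11 12 13
g(k):  0  0  1  1  2  2  0  3  1  0  2  1  0  2
The P-positions (g = 0) in 0..13 are 0, 1, 6, 9, 12.

0, 1, 6, 9, 12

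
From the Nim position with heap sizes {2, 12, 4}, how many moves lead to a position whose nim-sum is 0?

Compute the nim-sum pairwise:
2 ^ 12 = 14
14 ^ 4 = 10
The overall nim-sum is X = 10. A heap of size p has a winning move iff p XOR X < p (reduce it to p XOR X).
  2: 2 XOR 10 = 8 ≥ 2 — no move.
  12: 12 XOR 10 = 6 < 12 — winning move (to 6).
  4: 4 XOR 10 = 14 ≥ 4 — no move.
That gives 1 winning move.

1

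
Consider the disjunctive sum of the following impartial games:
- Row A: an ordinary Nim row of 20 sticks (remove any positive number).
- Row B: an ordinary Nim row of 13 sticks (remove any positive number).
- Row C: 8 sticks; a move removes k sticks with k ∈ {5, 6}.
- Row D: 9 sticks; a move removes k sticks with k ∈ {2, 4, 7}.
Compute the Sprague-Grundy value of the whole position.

24

Row A is a plain Nim row of size 20, so its Grundy value is 20.
Row B is a plain Nim row of size 13, so its Grundy value is 13.
Build the Grundy sequence for row C with g(k) = mex{g(k−s) : s ∈ {5, 6}, s ≤ k}:
g(0) = mex{} = 0
g(1) = mex{} = 0
g(2) = mex{} = 0
g(3) = mex{} = 0
g(4) = mex{} = 0
g(5) = mex{0} = 1
g(6) = mex{0} = 1
g(7) = mex{0} = 1
g(8) = mex{0} = 1
So g(8) = 1.
Grundy values for row D (subtraction set {2, 4, 7}):
k:     0  1  2  3  4  5  6  7  8  9
g(k):  0  0  1  1  2  2  0  3  1  0
So g(9) = 0.
By the Sprague-Grundy theorem, the Grundy value of a sum of independent games is the XOR of the component values.
Combined value = 20 XOR 13 XOR 1 XOR 0 = 24.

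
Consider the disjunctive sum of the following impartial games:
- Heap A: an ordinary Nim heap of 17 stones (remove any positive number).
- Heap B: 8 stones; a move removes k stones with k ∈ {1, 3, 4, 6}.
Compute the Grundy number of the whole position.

Heap A is a plain Nim heap of size 17, so its Grundy value is 17.
Build the Grundy sequence for heap B with g(k) = mex{g(k−s) : s ∈ {1, 3, 4, 6}, s ≤ k}:
k:     0  1  2  3  4  5  6  7  8
g(k):  0  1  0  1  2  3  2  0  1
So g(8) = 1.
By the Sprague-Grundy theorem, the Grundy value of a sum of independent games is the XOR of the component values.
Combined value = 17 ⊕ 1 = 16.

16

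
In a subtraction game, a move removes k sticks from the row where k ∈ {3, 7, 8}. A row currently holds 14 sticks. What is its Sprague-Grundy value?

Grundy values for subtraction set {3, 7, 8}:
k:     0  1  2  3  4  5  6  7  8  9 10 11 12 13 14
g(k):  0  0  0  1  1  1  0  2  2  1  3  0  0  2  1
So g(14) = 1.

1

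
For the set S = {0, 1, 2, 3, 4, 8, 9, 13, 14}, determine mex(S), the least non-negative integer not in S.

The values 0, 1, 2, 3, 4 are all present; 5 is the first non-negative integer missing from the set.

5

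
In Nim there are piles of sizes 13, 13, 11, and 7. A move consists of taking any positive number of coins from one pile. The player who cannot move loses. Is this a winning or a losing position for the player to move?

Winning position

Compute the nim-sum pairwise:
13 ⊕ 13 = 0
0 ⊕ 11 = 11
11 ⊕ 7 = 12
The nim-sum is 12 ≠ 0, so this is an N-position: the player to move can win.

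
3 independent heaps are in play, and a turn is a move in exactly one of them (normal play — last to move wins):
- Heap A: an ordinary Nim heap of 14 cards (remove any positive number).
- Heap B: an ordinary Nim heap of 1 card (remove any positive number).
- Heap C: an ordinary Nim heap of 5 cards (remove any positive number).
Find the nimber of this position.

10

Heap A is a plain Nim heap of size 14, so its Grundy value is 14.
Heap B is a plain Nim heap of size 1, so its Grundy value is 1.
Heap C is a plain Nim heap of size 5, so its Grundy value is 5.
The value of a disjunctive sum is the nim-sum of the parts.
Combined value = 14 XOR 1 XOR 5 = 10.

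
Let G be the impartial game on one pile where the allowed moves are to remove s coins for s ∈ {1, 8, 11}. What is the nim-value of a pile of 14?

Compute g(0), g(1), … for moves {1, 8, 11}:
k:     0  1  2  3  4  5  6  7  8  9 10 11 12 13 14
g(k):  0  1  0  1  0  1  0  1  2  0  1  2  3  2  3
So g(14) = 3.

3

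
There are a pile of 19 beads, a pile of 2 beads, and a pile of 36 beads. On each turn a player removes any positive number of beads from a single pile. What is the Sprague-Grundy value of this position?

53

Write each in binary and XOR column by column:
  010011  (19)
  000010  (2)
  100100  (36)
  ------
  110101  (53)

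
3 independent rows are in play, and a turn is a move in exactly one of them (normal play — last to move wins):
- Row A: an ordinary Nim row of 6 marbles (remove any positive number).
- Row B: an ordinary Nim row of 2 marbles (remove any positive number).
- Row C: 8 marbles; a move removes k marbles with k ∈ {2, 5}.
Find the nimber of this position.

Row A is a plain Nim row of size 6, so its Grundy value is 6.
Row B is a plain Nim row of size 2, so its Grundy value is 2.
Build the Grundy sequence for row C with g(k) = mex{g(k−s) : s ∈ {2, 5}, s ≤ k}:
g(0) = mex{} = 0
g(1) = mex{} = 0
g(2) = mex{0} = 1
g(3) = mex{0} = 1
g(4) = mex{1} = 0
g(5) = mex{0,1} = 2
g(6) = mex{0} = 1
g(7) = mex{1,2} = 0
g(8) = mex{1} = 0
So g(8) = 0.
By the Sprague-Grundy theorem, the Grundy value of a sum of independent games is the XOR of the component values.
Combined value = 6 XOR 2 XOR 0 = 4.

4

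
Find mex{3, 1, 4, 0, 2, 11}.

The values 0, 1, 2, 3, 4 are all present; 5 is the first non-negative integer missing from the set.

5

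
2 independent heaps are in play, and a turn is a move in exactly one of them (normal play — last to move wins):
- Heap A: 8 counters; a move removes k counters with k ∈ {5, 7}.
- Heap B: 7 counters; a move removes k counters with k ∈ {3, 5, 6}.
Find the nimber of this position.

3

Build the Grundy sequence for heap A with g(k) = mex{g(k−s) : s ∈ {5, 7}, s ≤ k}:
k:     0  1  2  3  4  5  6  7  8
g(k):  0  0  0  0  0  1  1  1  1
So g(8) = 1.
Build the Grundy sequence for heap B with g(k) = mex{g(k−s) : s ∈ {3, 5, 6}, s ≤ k}:
g(0) = mex{} = 0
g(1) = mex{} = 0
g(2) = mex{} = 0
g(3) = mex{0} = 1
g(4) = mex{0} = 1
g(5) = mex{0} = 1
g(6) = mex{0,1} = 2
g(7) = mex{0,1} = 2
So g(7) = 2.
The value of a disjunctive sum is the nim-sum of the parts.
Combined value = 1 XOR 2 = 3.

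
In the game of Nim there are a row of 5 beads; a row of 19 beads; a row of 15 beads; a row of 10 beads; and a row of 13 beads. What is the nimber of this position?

30

Compute the nim-sum pairwise:
5 ^ 19 = 22
22 ^ 15 = 25
25 ^ 10 = 19
19 ^ 13 = 30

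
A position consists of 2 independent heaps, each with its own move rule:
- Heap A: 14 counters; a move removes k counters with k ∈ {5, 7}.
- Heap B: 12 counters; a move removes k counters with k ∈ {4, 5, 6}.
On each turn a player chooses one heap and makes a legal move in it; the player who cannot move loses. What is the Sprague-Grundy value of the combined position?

0

For heap A, compute g(0), g(1), … with moves {5, 7}:
k:     0  1  2  3  4  5  6  7  8  9 10 11 12 13 14
g(k):  0  0  0  0  0  1  1  1  1  1  2  2  0  0  0
So g(14) = 0.
Build the Grundy sequence for heap B with g(k) = mex{g(k−s) : s ∈ {4, 5, 6}, s ≤ k}:
k:     0  1  2  3  4  5  6  7  8  9 10 11 12
g(k):  0  0  0  0  1  1  1  1  2  2  0  0  0
So g(12) = 0.
The value of a disjunctive sum is the nim-sum of the parts.
Combined value = 0 ⊕ 0 = 0.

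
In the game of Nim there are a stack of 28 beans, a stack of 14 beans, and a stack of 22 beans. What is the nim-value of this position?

4

Nim-sum: 28 XOR 14 XOR 22 = 4.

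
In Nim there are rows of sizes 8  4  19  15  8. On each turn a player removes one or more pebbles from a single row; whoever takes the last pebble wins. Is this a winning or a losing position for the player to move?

Winning position

Compute the nim-sum pairwise:
8 XOR 4 = 12
12 XOR 19 = 31
31 XOR 15 = 16
16 XOR 8 = 24
The nim-sum is 24 ≠ 0, so this is an N-position: the player to move can win.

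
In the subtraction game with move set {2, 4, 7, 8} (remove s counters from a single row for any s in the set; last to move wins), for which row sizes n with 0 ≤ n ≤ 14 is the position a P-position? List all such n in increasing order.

0, 1, 6, 11, 12

Build the Grundy sequence with g(k) = mex{g(k−s) : s ∈ {2, 4, 7, 8}, s ≤ k}:
k:     0  1  2  3  4  5  6  7  8  9 10 11 12 13 14
g(k):  0  0  1  1  2  2  0  3  1  4  2  0  0  1  1
The P-positions (g = 0) in 0..14 are 0, 1, 6, 11, 12.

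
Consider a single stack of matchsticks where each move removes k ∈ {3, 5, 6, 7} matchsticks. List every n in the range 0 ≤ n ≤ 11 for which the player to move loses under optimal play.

0, 1, 2, 10, 11

Build the Grundy sequence with g(k) = mex{g(k−s) : s ∈ {3, 5, 6, 7}, s ≤ k}:
g(0) = mex{} = 0
g(1) = mex{} = 0
g(2) = mex{} = 0
g(3) = mex{0} = 1
g(4) = mex{0} = 1
g(5) = mex{0} = 1
g(6) = mex{0,1} = 2
g(7) = mex{0,1} = 2
g(8) = mex{0,1} = 2
g(9) = mex{0,1,2} = 3
g(10) = mex{1,2} = 0
g(11) = mex{1,2} = 0
The P-positions (g = 0) in 0..11 are 0, 1, 2, 10, 11.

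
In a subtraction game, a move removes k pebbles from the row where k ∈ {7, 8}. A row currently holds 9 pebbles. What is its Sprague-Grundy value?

Grundy values for subtraction set {7, 8}:
k:     0  1  2  3  4  5  6  7  8  9
g(k):  0  0  0  0  0  0  0  1  1  1
So g(9) = 1.

1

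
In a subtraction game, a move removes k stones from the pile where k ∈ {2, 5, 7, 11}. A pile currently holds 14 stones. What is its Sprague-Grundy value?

Compute g(0), g(1), … for moves {2, 5, 7, 11}:
k:     0  1  2  3  4  5  6  7  8  9 10 11 12 13 14
g(k):  0  0  1  1  0  2  1  3  2  2  0  3  1  0  0
So g(14) = 0.

0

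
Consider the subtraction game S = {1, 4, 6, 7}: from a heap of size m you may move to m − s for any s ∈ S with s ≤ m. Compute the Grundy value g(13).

Grundy values for subtraction set {1, 4, 6, 7}:
k:     0  1  2  3  4  5  6  7  8  9 10 11 12 13
g(k):  0  1  0  1  2  0  1  2  3  2  0  1  2  0
So g(13) = 0.

0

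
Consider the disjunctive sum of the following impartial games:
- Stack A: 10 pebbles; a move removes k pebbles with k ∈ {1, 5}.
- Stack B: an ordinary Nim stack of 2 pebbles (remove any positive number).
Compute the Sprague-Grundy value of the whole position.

2

For stack A, compute g(0), g(1), … with moves {1, 5}:
g(0) = mex{} = 0
g(1) = mex{0} = 1
g(2) = mex{1} = 0
g(3) = mex{0} = 1
g(4) = mex{1} = 0
g(5) = mex{0} = 1
g(6) = mex{1} = 0
g(7) = mex{0} = 1
g(8) = mex{1} = 0
g(9) = mex{0} = 1
g(10) = mex{1} = 0
So g(10) = 0.
Stack B is a plain Nim stack of size 2, so its Grundy value is 2.
The value of a disjunctive sum is the nim-sum of the parts.
Combined value = 0 XOR 2 = 2.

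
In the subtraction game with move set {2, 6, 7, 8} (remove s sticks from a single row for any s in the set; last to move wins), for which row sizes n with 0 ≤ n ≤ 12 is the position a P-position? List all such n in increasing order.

0, 1, 4, 5

Grundy values for subtraction set {2, 6, 7, 8}:
k:     0  1  2  3  4  5  6  7  8  9 10 11 12
g(k):  0  0  1  1  0  0  1  1  2  2  3  3  2
The P-positions (g = 0) in 0..12 are 0, 1, 4, 5.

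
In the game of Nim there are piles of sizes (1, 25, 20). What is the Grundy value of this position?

12

Nim-sum: 1 XOR 25 XOR 20 = 12.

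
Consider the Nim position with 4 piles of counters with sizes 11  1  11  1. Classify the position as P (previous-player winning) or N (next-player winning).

Compute the nim-sum pairwise:
11 ⊕ 1 = 10
10 ⊕ 11 = 1
1 ⊕ 1 = 0
The nim-sum is 0, so this is a P-position: the player to move is in a losing position under optimal play.

P-position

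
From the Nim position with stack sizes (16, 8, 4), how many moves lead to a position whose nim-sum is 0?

1

Compute the nim-sum pairwise:
16 ⊕ 8 = 24
24 ⊕ 4 = 28
The overall nim-sum is X = 28. A stack of size p has a winning move iff p XOR X < p (reduce it to p XOR X).
  16: 16 XOR 28 = 12 < 16 — winning move (to 12).
  8: 8 XOR 28 = 20 ≥ 8 — no move.
  4: 4 XOR 28 = 24 ≥ 4 — no move.
That gives 1 winning move.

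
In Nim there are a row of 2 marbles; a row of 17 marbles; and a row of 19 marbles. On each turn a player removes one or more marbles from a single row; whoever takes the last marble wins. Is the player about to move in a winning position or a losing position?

Losing position

Compute the nim-sum pairwise:
2 ^ 17 = 19
19 ^ 19 = 0
The nim-sum is 0, so this is a P-position: the player to move is in a losing position under optimal play.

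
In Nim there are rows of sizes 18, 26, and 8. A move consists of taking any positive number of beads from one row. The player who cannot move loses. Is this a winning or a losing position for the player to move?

Bitwise XOR of the heap sizes:
  10010  (18)
  11010  (26)
  01000  (8)
  -----
  00000  (0)
The nim-sum is 0, so this is a P-position: the player to move is in a losing position under optimal play.

Losing position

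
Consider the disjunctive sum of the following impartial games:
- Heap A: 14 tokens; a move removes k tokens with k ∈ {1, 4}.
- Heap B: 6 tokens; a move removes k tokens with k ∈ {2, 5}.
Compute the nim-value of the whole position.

Grundy values for heap A (subtraction set {1, 4}):
g(0) = mex{} = 0
g(1) = mex{0} = 1
g(2) = mex{1} = 0
g(3) = mex{0} = 1
g(4) = mex{0,1} = 2
g(5) = mex{1,2} = 0
g(6) = mex{0} = 1
g(7) = mex{1} = 0
g(8) = mex{0,2} = 1
g(9) = mex{0,1} = 2
g(10) = mex{1,2} = 0
g(11) = mex{0} = 1
g(12) = mex{1} = 0
g(13) = mex{0,2} = 1
g(14) = mex{0,1} = 2
So g(14) = 2.
Grundy values for heap B (subtraction set {2, 5}):
g(0) = mex{} = 0
g(1) = mex{} = 0
g(2) = mex{0} = 1
g(3) = mex{0} = 1
g(4) = mex{1} = 0
g(5) = mex{0,1} = 2
g(6) = mex{0} = 1
So g(6) = 1.
By the Sprague-Grundy theorem, the Grundy value of a sum of independent games is the XOR of the component values.
Combined value = 2 XOR 1 = 3.

3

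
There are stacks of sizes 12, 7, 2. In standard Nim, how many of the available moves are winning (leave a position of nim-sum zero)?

Nim-sum: 12 XOR 7 XOR 2 = 9.
The overall nim-sum is X = 9. A stack of size p has a winning move iff p XOR X < p (reduce it to p XOR X).
  12: 12 XOR 9 = 5 < 12 — winning move (to 5).
  7: 7 XOR 9 = 14 ≥ 7 — no move.
  2: 2 XOR 9 = 11 ≥ 2 — no move.
That gives 1 winning move.

1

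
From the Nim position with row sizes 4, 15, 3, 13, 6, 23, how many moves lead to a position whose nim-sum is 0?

1

Nim-sum: 4 ^ 15 ^ 3 ^ 13 ^ 6 ^ 23 = 20.
The overall nim-sum is X = 20. A row of size p has a winning move iff p XOR X < p (reduce it to p XOR X).
  4: 4 XOR 20 = 16 ≥ 4 — no move.
  15: 15 XOR 20 = 27 ≥ 15 — no move.
  3: 3 XOR 20 = 23 ≥ 3 — no move.
  13: 13 XOR 20 = 25 ≥ 13 — no move.
  6: 6 XOR 20 = 18 ≥ 6 — no move.
  23: 23 XOR 20 = 3 < 23 — winning move (to 3).
That gives 1 winning move.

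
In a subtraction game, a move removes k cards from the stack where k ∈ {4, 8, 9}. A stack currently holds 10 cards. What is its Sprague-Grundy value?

Compute g(0), g(1), … for moves {4, 8, 9}:
k:     0  1  2  3  4  5  6  7  8  9 10
g(k):  0  0  0  0  1  1  1  1  2  2  2
So g(10) = 2.

2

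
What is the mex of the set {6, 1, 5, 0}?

2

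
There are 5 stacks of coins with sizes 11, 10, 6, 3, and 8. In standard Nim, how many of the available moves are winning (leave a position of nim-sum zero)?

3

Bitwise XOR of the heap sizes:
  1011  (11)
  1010  (10)
  0110  (6)
  0011  (3)
  1000  (8)
  ----
  1100  (12)
The overall nim-sum is X = 12. A stack of size p has a winning move iff p XOR X < p (reduce it to p XOR X).
  11: 11 XOR 12 = 7 < 11 — winning move (to 7).
  10: 10 XOR 12 = 6 < 10 — winning move (to 6).
  6: 6 XOR 12 = 10 ≥ 6 — no move.
  3: 3 XOR 12 = 15 ≥ 3 — no move.
  8: 8 XOR 12 = 4 < 8 — winning move (to 4).
That gives 3 winning moves.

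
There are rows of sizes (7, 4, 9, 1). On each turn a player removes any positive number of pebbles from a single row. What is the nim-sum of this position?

11

In binary:
  0111  (7)
  0100  (4)
  1001  (9)
  0001  (1)
  ----
  1011  (11)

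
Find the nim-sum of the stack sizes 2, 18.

16

Write each in binary and XOR column by column:
  00010  (2)
  10010  (18)
  -----
  10000  (16)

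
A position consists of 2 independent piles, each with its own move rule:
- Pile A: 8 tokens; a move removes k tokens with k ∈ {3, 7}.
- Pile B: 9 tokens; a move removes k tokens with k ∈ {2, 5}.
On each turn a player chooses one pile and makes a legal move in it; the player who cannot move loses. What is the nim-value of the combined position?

Build the Grundy sequence for pile A with g(k) = mex{g(k−s) : s ∈ {3, 7}, s ≤ k}:
g(0) = mex{} = 0
g(1) = mex{} = 0
g(2) = mex{} = 0
g(3) = mex{0} = 1
g(4) = mex{0} = 1
g(5) = mex{0} = 1
g(6) = mex{1} = 0
g(7) = mex{0,1} = 2
g(8) = mex{0,1} = 2
So g(8) = 2.
For pile B, compute g(0), g(1), … with moves {2, 5}:
k:     0  1  2  3  4  5  6  7  8  9
g(k):  0  0  1  1  0  2  1  0  0  1
So g(9) = 1.
By the Sprague-Grundy theorem, the Grundy value of a sum of independent games is the XOR of the component values.
Combined value = 2 XOR 1 = 3.

3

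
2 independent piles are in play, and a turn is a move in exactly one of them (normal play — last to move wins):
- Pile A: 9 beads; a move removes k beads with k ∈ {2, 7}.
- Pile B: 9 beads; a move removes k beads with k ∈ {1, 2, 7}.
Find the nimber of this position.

0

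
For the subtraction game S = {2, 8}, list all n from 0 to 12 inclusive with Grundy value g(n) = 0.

0, 1, 4, 5, 10, 11

Build the Grundy sequence with g(k) = mex{g(k−s) : s ∈ {2, 8}, s ≤ k}:
g(0) = mex{} = 0
g(1) = mex{} = 0
g(2) = mex{0} = 1
g(3) = mex{0} = 1
g(4) = mex{1} = 0
g(5) = mex{1} = 0
g(6) = mex{0} = 1
g(7) = mex{0} = 1
g(8) = mex{0,1} = 2
g(9) = mex{0,1} = 2
g(10) = mex{1,2} = 0
g(11) = mex{1,2} = 0
g(12) = mex{0} = 1
The P-positions (g = 0) in 0..12 are 0, 1, 4, 5, 10, 11.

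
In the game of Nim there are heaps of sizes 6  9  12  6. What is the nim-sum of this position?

5

Nim-sum: 6 ^ 9 ^ 12 ^ 6 = 5.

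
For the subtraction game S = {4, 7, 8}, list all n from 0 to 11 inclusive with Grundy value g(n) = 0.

Build the Grundy sequence with g(k) = mex{g(k−s) : s ∈ {4, 7, 8}, s ≤ k}:
k:     0  1  2  3  4  5  6  7  8  9 10 11
g(k):  0  0  0  0  1  1  1  1  2  2  2  2
The P-positions (g = 0) in 0..11 are 0, 1, 2, 3.

0, 1, 2, 3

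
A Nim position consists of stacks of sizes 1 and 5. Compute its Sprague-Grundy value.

4

Compute the nim-sum pairwise:
1 ^ 5 = 4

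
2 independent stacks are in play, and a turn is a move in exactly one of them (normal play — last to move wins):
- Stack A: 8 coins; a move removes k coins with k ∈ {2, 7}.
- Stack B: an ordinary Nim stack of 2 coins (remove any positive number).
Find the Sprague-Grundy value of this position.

For stack A, compute g(0), g(1), … with moves {2, 7}:
g(0) = mex{} = 0
g(1) = mex{} = 0
g(2) = mex{0} = 1
g(3) = mex{0} = 1
g(4) = mex{1} = 0
g(5) = mex{1} = 0
g(6) = mex{0} = 1
g(7) = mex{0} = 1
g(8) = mex{0,1} = 2
So g(8) = 2.
Stack B is a plain Nim stack of size 2, so its Grundy value is 2.
By the Sprague-Grundy theorem, the Grundy value of a sum of independent games is the XOR of the component values.
Combined value = 2 XOR 2 = 0.

0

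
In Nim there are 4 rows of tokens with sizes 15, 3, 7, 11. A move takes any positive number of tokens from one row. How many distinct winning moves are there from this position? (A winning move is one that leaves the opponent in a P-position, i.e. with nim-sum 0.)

In binary:
  1111  (15)
  0011  (3)
  0111  (7)
  1011  (11)
  ----
  0000  (0)
The nim-sum is already 0, so every move leaves a nonzero nim-sum — there are no winning moves.

0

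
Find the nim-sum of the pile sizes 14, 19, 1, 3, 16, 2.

In binary:
  01110  (14)
  10011  (19)
  00001  (1)
  00011  (3)
  10000  (16)
  00010  (2)
  -----
  01101  (13)

13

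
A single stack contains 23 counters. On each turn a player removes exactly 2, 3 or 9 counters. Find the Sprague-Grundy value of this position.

Compute g(0), g(1), … for moves {2, 3, 9}:
k:     0  1  2  3  4  5  6  7  8  9 10 11 12 13 14 15 16 17 18 19 20 21 22 23
g(k):  0  0  1  1  2  0  0  1  1  2  2  0  0  1  1  2  0  0  1  1  2  2  0  0
So g(23) = 0.

0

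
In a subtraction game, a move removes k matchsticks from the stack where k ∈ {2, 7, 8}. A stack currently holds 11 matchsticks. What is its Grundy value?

3

Compute g(0), g(1), … for moves {2, 7, 8}:
k:     0  1  2  3  4  5  6  7  8  9 10 11
g(k):  0  0  1  1  0  0  1  1  2  2  0  3
So g(11) = 3.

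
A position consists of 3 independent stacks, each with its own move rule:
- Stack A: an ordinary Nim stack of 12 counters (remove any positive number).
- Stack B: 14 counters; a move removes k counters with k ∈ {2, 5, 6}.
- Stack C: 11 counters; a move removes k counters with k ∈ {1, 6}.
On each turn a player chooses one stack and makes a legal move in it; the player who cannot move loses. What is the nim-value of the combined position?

Stack A is a plain Nim stack of size 12, so its Grundy value is 12.
For stack B, compute g(0), g(1), … with moves {2, 5, 6}:
g(0) = mex{} = 0
g(1) = mex{} = 0
g(2) = mex{0} = 1
g(3) = mex{0} = 1
g(4) = mex{1} = 0
g(5) = mex{0,1} = 2
g(6) = mex{0} = 1
g(7) = mex{0,1,2} = 3
g(8) = mex{1} = 0
g(9) = mex{0,1,3} = 2
g(10) = mex{0,2} = 1
g(11) = mex{1,2} = 0
g(12) = mex{1,3} = 0
g(13) = mex{0,3} = 1
g(14) = mex{0,2} = 1
So g(14) = 1.
For stack C, compute g(0), g(1), … with moves {1, 6}:
g(0) = mex{} = 0
g(1) = mex{0} = 1
g(2) = mex{1} = 0
g(3) = mex{0} = 1
g(4) = mex{1} = 0
g(5) = mex{0} = 1
g(6) = mex{0,1} = 2
g(7) = mex{1,2} = 0
g(8) = mex{0} = 1
g(9) = mex{1} = 0
g(10) = mex{0} = 1
g(11) = mex{1} = 0
So g(11) = 0.
By the Sprague-Grundy theorem, the Grundy value of a sum of independent games is the XOR of the component values.
Combined value = 12 ⊕ 1 ⊕ 0 = 13.

13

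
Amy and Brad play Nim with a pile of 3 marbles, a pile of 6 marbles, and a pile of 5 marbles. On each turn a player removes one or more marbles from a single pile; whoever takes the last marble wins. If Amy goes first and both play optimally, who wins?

Brad wins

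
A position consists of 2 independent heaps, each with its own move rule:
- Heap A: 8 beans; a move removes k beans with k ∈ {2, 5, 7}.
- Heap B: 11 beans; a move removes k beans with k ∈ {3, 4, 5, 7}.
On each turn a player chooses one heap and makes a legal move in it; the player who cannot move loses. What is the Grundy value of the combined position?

2

Grundy values for heap A (subtraction set {2, 5, 7}):
k:     0  1  2  3  4  5  6  7  8
g(k):  0  0  1  1  0  2  1  3  2
So g(8) = 2.
Build the Grundy sequence for heap B with g(k) = mex{g(k−s) : s ∈ {3, 4, 5, 7}, s ≤ k}:
k:     0  1  2  3  4  5  6  7  8  9 10 11
g(k):  0  0  0  1  1  1  2  2  2  3  0  0
So g(11) = 0.
By the Sprague-Grundy theorem, the Grundy value of a sum of independent games is the XOR of the component values.
Combined value = 2 XOR 0 = 2.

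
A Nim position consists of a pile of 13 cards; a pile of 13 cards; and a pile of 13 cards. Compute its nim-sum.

Write each in binary and XOR column by column:
  1101  (13)
  1101  (13)
  1101  (13)
  ----
  1101  (13)

13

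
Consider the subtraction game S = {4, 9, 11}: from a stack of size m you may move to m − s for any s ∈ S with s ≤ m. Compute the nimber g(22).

1

Grundy values for subtraction set {4, 9, 11}:
k:     0  1  2  3  4  5  6  7  8  9 10 11 12 13 14 15 16 17 18 19 20 21 22
g(k):  0  0  0  0  1  1  1  1  0  2  2  2  1  3  3  0  0  2  0  1  1  0  1
So g(22) = 1.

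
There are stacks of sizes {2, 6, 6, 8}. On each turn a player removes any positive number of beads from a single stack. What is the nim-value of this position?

10

Nim-sum: 2 ⊕ 6 ⊕ 6 ⊕ 8 = 10.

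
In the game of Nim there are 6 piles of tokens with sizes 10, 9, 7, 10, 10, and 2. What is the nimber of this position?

6

Nim-sum: 10 XOR 9 XOR 7 XOR 10 XOR 10 XOR 2 = 6.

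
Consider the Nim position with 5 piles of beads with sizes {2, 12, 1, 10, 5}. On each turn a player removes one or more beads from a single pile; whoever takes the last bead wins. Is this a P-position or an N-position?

Compute the nim-sum pairwise:
2 ^ 12 = 14
14 ^ 1 = 15
15 ^ 10 = 5
5 ^ 5 = 0
The nim-sum is 0, so this is a P-position: the player to move is in a losing position under optimal play.

P-position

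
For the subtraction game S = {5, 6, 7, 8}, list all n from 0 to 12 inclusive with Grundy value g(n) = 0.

0, 1, 2, 3, 4

Grundy values for subtraction set {5, 6, 7, 8}:
g(0) = mex{} = 0
g(1) = mex{} = 0
g(2) = mex{} = 0
g(3) = mex{} = 0
g(4) = mex{} = 0
g(5) = mex{0} = 1
g(6) = mex{0} = 1
g(7) = mex{0} = 1
g(8) = mex{0} = 1
g(9) = mex{0} = 1
g(10) = mex{0,1} = 2
g(11) = mex{0,1} = 2
g(12) = mex{0,1} = 2
The P-positions (g = 0) in 0..12 are 0, 1, 2, 3, 4.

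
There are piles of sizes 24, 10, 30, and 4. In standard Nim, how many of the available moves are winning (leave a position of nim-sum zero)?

Compute the nim-sum pairwise:
24 ⊕ 10 = 18
18 ⊕ 30 = 12
12 ⊕ 4 = 8
The overall nim-sum is X = 8. A pile of size p has a winning move iff p XOR X < p (reduce it to p XOR X).
  24: 24 XOR 8 = 16 < 24 — winning move (to 16).
  10: 10 XOR 8 = 2 < 10 — winning move (to 2).
  30: 30 XOR 8 = 22 < 30 — winning move (to 22).
  4: 4 XOR 8 = 12 ≥ 4 — no move.
That gives 3 winning moves.

3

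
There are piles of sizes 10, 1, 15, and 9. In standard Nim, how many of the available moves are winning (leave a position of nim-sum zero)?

3

Compute the nim-sum pairwise:
10 ⊕ 1 = 11
11 ⊕ 15 = 4
4 ⊕ 9 = 13
The overall nim-sum is X = 13. A pile of size p has a winning move iff p XOR X < p (reduce it to p XOR X).
  10: 10 XOR 13 = 7 < 10 — winning move (to 7).
  1: 1 XOR 13 = 12 ≥ 1 — no move.
  15: 15 XOR 13 = 2 < 15 — winning move (to 2).
  9: 9 XOR 13 = 4 < 9 — winning move (to 4).
That gives 3 winning moves.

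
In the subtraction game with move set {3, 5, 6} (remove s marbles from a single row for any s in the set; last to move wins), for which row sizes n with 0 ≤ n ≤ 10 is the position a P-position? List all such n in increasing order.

0, 1, 2, 9, 10

Grundy values for subtraction set {3, 5, 6}:
k:     0  1  2  3  4  5  6  7  8  9 10
g(k):  0  0  0  1  1  1  2  2  2  0  0
The P-positions (g = 0) in 0..10 are 0, 1, 2, 9, 10.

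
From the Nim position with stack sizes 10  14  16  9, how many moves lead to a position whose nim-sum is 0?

1

Nim-sum: 10 ⊕ 14 ⊕ 16 ⊕ 9 = 29.
The overall nim-sum is X = 29. A stack of size p has a winning move iff p XOR X < p (reduce it to p XOR X).
  10: 10 XOR 29 = 23 ≥ 10 — no move.
  14: 14 XOR 29 = 19 ≥ 14 — no move.
  16: 16 XOR 29 = 13 < 16 — winning move (to 13).
  9: 9 XOR 29 = 20 ≥ 9 — no move.
That gives 1 winning move.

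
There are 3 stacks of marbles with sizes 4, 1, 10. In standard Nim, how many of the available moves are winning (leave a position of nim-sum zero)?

1

Compute the nim-sum pairwise:
4 XOR 1 = 5
5 XOR 10 = 15
The overall nim-sum is X = 15. A stack of size p has a winning move iff p XOR X < p (reduce it to p XOR X).
  4: 4 XOR 15 = 11 ≥ 4 — no move.
  1: 1 XOR 15 = 14 ≥ 1 — no move.
  10: 10 XOR 15 = 5 < 10 — winning move (to 5).
That gives 1 winning move.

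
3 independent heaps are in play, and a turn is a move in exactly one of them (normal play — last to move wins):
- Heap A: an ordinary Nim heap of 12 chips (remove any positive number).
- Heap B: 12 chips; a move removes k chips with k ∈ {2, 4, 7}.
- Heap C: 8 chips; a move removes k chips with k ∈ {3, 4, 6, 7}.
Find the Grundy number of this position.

14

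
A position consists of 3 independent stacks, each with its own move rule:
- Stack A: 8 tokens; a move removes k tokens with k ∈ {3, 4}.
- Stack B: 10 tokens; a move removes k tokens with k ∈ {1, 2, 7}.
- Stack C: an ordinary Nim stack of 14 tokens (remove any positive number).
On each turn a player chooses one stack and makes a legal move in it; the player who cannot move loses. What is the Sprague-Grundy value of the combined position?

Build the Grundy sequence for stack A with g(k) = mex{g(k−s) : s ∈ {3, 4}, s ≤ k}:
g(0) = mex{} = 0
g(1) = mex{} = 0
g(2) = mex{} = 0
g(3) = mex{0} = 1
g(4) = mex{0} = 1
g(5) = mex{0} = 1
g(6) = mex{0,1} = 2
g(7) = mex{1} = 0
g(8) = mex{1} = 0
So g(8) = 0.
For stack B, compute g(0), g(1), … with moves {1, 2, 7}:
k:     0  1  2  3  4  5  6  7  8  9 10
g(k):  0  1  2  0  1  2  0  1  2  0  1
So g(10) = 1.
Stack C is a plain Nim stack of size 14, so its Grundy value is 14.
The value of a disjunctive sum is the nim-sum of the parts.
Combined value = 0 ⊕ 1 ⊕ 14 = 15.

15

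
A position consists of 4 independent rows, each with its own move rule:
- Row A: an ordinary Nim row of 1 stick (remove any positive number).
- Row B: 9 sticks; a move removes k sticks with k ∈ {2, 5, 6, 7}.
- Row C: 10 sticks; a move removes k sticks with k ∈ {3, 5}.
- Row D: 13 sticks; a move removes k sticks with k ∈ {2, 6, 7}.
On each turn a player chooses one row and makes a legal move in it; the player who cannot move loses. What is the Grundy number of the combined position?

3

Row A is a plain Nim row of size 1, so its Grundy value is 1.
Grundy values for row B (subtraction set {2, 5, 6, 7}):
g(0) = mex{} = 0
g(1) = mex{} = 0
g(2) = mex{0} = 1
g(3) = mex{0} = 1
g(4) = mex{1} = 0
g(5) = mex{0,1} = 2
g(6) = mex{0} = 1
g(7) = mex{0,1,2} = 3
g(8) = mex{0,1} = 2
g(9) = mex{0,1,3} = 2
So g(9) = 2.
Build the Grundy sequence for row C with g(k) = mex{g(k−s) : s ∈ {3, 5}, s ≤ k}:
k:     0  1  2  3  4  5  6  7  8  9 10
g(k):  0  0  0  1  1  1  2  2  0  0  0
So g(10) = 0.
Build the Grundy sequence for row D with g(k) = mex{g(k−s) : s ∈ {2, 6, 7}, s ≤ k}:
g(0) = mex{} = 0
g(1) = mex{} = 0
g(2) = mex{0} = 1
g(3) = mex{0} = 1
g(4) = mex{1} = 0
g(5) = mex{1} = 0
g(6) = mex{0} = 1
g(7) = mex{0} = 1
g(8) = mex{0,1} = 2
g(9) = mex{1} = 0
g(10) = mex{0,1,2} = 3
g(11) = mex{0} = 1
g(12) = mex{0,1,3} = 2
g(13) = mex{1} = 0
So g(13) = 0.
By the Sprague-Grundy theorem, the Grundy value of a sum of independent games is the XOR of the component values.
Combined value = 1 ⊕ 2 ⊕ 0 ⊕ 0 = 3.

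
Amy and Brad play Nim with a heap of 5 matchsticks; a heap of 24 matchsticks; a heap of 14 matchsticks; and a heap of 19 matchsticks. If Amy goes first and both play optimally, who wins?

Compute the nim-sum pairwise:
5 ⊕ 24 = 29
29 ⊕ 14 = 19
19 ⊕ 19 = 0
The nim-sum is 0, so this is a P-position: the player to move is in a losing position under optimal play; Amy is about to move from it and so loses — Brad wins.

Brad wins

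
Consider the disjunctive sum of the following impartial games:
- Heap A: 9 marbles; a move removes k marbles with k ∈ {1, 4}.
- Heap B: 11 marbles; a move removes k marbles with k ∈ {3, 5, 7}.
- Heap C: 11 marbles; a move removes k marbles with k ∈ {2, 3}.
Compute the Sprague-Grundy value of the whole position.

2

Grundy values for heap A (subtraction set {1, 4}):
k:     0  1  2  3  4  5  6  7  8  9
g(k):  0  1  0  1  2  0  1  0  1  2
So g(9) = 2.
Grundy values for heap B (subtraction set {3, 5, 7}):
g(0) = mex{} = 0
g(1) = mex{} = 0
g(2) = mex{} = 0
g(3) = mex{0} = 1
g(4) = mex{0} = 1
g(5) = mex{0} = 1
g(6) = mex{0,1} = 2
g(7) = mex{0,1} = 2
g(8) = mex{0,1} = 2
g(9) = mex{0,1,2} = 3
g(10) = mex{1,2} = 0
g(11) = mex{1,2} = 0
So g(11) = 0.
For heap C, compute g(0), g(1), … with moves {2, 3}:
k:     0  1  2  3  4  5  6  7  8  9 10 11
g(k):  0  0  1  1  2  0  0  1  1  2  0  0
So g(11) = 0.
The value of a disjunctive sum is the nim-sum of the parts.
Combined value = 2 XOR 0 XOR 0 = 2.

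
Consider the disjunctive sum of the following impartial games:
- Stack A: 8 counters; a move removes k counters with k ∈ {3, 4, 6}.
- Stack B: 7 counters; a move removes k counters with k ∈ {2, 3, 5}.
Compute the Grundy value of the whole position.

2

Build the Grundy sequence for stack A with g(k) = mex{g(k−s) : s ∈ {3, 4, 6}, s ≤ k}:
k:     0  1  2  3  4  5  6  7  8
g(k):  0  0  0  1  1  1  2  2  2
So g(8) = 2.
For stack B, compute g(0), g(1), … with moves {2, 3, 5}:
k:     0  1  2  3  4  5  6  7
g(k):  0  0  1  1  2  2  3  0
So g(7) = 0.
By the Sprague-Grundy theorem, the Grundy value of a sum of independent games is the XOR of the component values.
Combined value = 2 XOR 0 = 2.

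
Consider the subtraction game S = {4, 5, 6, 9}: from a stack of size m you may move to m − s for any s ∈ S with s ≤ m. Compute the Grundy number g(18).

Compute g(0), g(1), … for moves {4, 5, 6, 9}:
k:     0  1  2  3  4  5  6  7  8  9 10 11 12 13 14 15 16 17 18
g(k):  0  0  0  0  1  1  1  1  2  2  2  2  3  0  0  0  0  1  1
So g(18) = 1.

1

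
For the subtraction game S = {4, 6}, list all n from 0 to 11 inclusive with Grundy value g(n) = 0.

0, 1, 2, 3, 10, 11

Build the Grundy sequence with g(k) = mex{g(k−s) : s ∈ {4, 6}, s ≤ k}:
k:     0  1  2  3  4  5  6  7  8  9 10 11
g(k):  0  0  0  0  1  1  1  1  2  2  0  0
The P-positions (g = 0) in 0..11 are 0, 1, 2, 3, 10, 11.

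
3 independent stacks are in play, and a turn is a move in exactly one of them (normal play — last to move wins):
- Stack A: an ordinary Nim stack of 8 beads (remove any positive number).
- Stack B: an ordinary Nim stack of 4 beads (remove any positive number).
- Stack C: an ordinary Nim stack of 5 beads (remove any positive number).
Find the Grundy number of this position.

9

Stack A is a plain Nim stack of size 8, so its Grundy value is 8.
Stack B is a plain Nim stack of size 4, so its Grundy value is 4.
Stack C is a plain Nim stack of size 5, so its Grundy value is 5.
The value of a disjunctive sum is the nim-sum of the parts.
Combined value = 8 ⊕ 4 ⊕ 5 = 9.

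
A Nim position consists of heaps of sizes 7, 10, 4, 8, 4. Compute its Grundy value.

5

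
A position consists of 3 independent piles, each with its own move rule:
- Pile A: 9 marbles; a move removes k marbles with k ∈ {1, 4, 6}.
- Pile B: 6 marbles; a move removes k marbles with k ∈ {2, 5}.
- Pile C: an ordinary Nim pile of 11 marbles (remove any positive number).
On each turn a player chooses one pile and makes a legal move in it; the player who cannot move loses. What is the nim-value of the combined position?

8

For pile A, compute g(0), g(1), … with moves {1, 4, 6}:
g(0) = mex{} = 0
g(1) = mex{0} = 1
g(2) = mex{1} = 0
g(3) = mex{0} = 1
g(4) = mex{0,1} = 2
g(5) = mex{1,2} = 0
g(6) = mex{0} = 1
g(7) = mex{1} = 0
g(8) = mex{0,2} = 1
g(9) = mex{0,1} = 2
So g(9) = 2.
For pile B, compute g(0), g(1), … with moves {2, 5}:
g(0) = mex{} = 0
g(1) = mex{} = 0
g(2) = mex{0} = 1
g(3) = mex{0} = 1
g(4) = mex{1} = 0
g(5) = mex{0,1} = 2
g(6) = mex{0} = 1
So g(6) = 1.
Pile C is a plain Nim pile of size 11, so its Grundy value is 11.
By the Sprague-Grundy theorem, the Grundy value of a sum of independent games is the XOR of the component values.
Combined value = 2 XOR 1 XOR 11 = 8.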